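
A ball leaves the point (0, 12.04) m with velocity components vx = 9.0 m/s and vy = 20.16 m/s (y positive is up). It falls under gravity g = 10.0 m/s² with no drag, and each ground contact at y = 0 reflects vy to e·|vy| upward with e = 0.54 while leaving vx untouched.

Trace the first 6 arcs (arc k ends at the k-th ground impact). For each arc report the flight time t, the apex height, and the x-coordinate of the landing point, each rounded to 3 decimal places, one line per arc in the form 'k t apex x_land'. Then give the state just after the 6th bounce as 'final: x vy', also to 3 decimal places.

1 4.560 32.361 41.041
2 2.748 9.437 65.769
3 1.484 2.752 79.122
4 0.801 0.802 86.333
5 0.433 0.234 90.227
6 0.234 0.068 92.329
final: 92.329 0.631

Arc 1: start y=12.040, vy=20.160 → t=4.560, apex=32.361, x_land=41.041, impact vy=-25.441
  bounce: vy ← 0.54·25.441 = 13.738
Arc 2: start y=0.000, vy=13.738 → t=2.748, apex=9.437, x_land=65.769, impact vy=-13.738
  bounce: vy ← 0.54·13.738 = 7.418
Arc 3: start y=0.000, vy=7.418 → t=1.484, apex=2.752, x_land=79.122, impact vy=-7.418
  bounce: vy ← 0.54·7.418 = 4.006
Arc 4: start y=0.000, vy=4.006 → t=0.801, apex=0.802, x_land=86.333, impact vy=-4.006
  bounce: vy ← 0.54·4.006 = 2.163
Arc 5: start y=0.000, vy=2.163 → t=0.433, apex=0.234, x_land=90.227, impact vy=-2.163
  bounce: vy ← 0.54·2.163 = 1.168
Arc 6: start y=0.000, vy=1.168 → t=0.234, apex=0.068, x_land=92.329, impact vy=-1.168
  bounce: vy ← 0.54·1.168 = 0.631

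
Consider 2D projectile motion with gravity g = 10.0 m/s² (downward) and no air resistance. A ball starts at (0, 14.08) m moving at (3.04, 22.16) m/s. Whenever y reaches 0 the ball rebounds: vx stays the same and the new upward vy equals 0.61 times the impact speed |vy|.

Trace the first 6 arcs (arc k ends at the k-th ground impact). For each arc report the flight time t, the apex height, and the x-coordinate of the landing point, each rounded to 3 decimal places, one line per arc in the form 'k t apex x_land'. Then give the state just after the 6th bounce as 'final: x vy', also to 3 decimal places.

Arc 1: start y=14.080, vy=22.160 → t=4.996, apex=38.633, x_land=15.187, impact vy=-27.797
  bounce: vy ← 0.61·27.797 = 16.956
Arc 2: start y=0.000, vy=16.956 → t=3.391, apex=14.375, x_land=25.496, impact vy=-16.956
  bounce: vy ← 0.61·16.956 = 10.343
Arc 3: start y=0.000, vy=10.343 → t=2.069, apex=5.349, x_land=31.785, impact vy=-10.343
  bounce: vy ← 0.61·10.343 = 6.309
Arc 4: start y=0.000, vy=6.309 → t=1.262, apex=1.990, x_land=35.621, impact vy=-6.309
  bounce: vy ← 0.61·6.309 = 3.849
Arc 5: start y=0.000, vy=3.849 → t=0.770, apex=0.741, x_land=37.961, impact vy=-3.849
  bounce: vy ← 0.61·3.849 = 2.348
Arc 6: start y=0.000, vy=2.348 → t=0.470, apex=0.276, x_land=39.388, impact vy=-2.348
  bounce: vy ← 0.61·2.348 = 1.432

1 4.996 38.633 15.187
2 3.391 14.375 25.496
3 2.069 5.349 31.785
4 1.262 1.990 35.621
5 0.770 0.741 37.961
6 0.470 0.276 39.388
final: 39.388 1.432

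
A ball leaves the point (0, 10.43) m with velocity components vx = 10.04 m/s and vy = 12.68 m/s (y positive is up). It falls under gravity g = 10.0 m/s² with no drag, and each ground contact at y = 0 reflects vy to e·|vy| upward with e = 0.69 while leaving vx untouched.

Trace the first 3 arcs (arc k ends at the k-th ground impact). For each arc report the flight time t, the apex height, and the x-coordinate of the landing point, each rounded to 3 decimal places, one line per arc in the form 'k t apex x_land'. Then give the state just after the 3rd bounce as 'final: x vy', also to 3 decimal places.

1 3.190 18.469 32.027
2 2.652 8.793 58.656
3 1.830 4.186 77.030
final: 77.030 6.314

Arc 1: start y=10.430, vy=12.680 → t=3.190, apex=18.469, x_land=32.027, impact vy=-19.219
  bounce: vy ← 0.69·19.219 = 13.261
Arc 2: start y=0.000, vy=13.261 → t=2.652, apex=8.793, x_land=58.656, impact vy=-13.261
  bounce: vy ← 0.69·13.261 = 9.150
Arc 3: start y=0.000, vy=9.150 → t=1.830, apex=4.186, x_land=77.030, impact vy=-9.150
  bounce: vy ← 0.69·9.150 = 6.314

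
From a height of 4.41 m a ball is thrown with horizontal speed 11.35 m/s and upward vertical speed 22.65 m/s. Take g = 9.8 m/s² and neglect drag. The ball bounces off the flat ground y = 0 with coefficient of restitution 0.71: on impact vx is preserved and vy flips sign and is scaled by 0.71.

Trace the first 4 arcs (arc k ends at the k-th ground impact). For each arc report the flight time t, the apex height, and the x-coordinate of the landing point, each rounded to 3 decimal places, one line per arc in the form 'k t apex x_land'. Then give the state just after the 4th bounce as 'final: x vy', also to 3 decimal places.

1 4.810 30.585 54.589
2 3.548 15.418 94.855
3 2.519 7.772 123.443
4 1.788 3.918 143.741
final: 143.741 6.222

Arc 1: start y=4.410, vy=22.650 → t=4.810, apex=30.585, x_land=54.589, impact vy=-24.484
  bounce: vy ← 0.71·24.484 = 17.384
Arc 2: start y=0.000, vy=17.384 → t=3.548, apex=15.418, x_land=94.855, impact vy=-17.384
  bounce: vy ← 0.71·17.384 = 12.342
Arc 3: start y=0.000, vy=12.342 → t=2.519, apex=7.772, x_land=123.443, impact vy=-12.342
  bounce: vy ← 0.71·12.342 = 8.763
Arc 4: start y=0.000, vy=8.763 → t=1.788, apex=3.918, x_land=143.741, impact vy=-8.763
  bounce: vy ← 0.71·8.763 = 6.222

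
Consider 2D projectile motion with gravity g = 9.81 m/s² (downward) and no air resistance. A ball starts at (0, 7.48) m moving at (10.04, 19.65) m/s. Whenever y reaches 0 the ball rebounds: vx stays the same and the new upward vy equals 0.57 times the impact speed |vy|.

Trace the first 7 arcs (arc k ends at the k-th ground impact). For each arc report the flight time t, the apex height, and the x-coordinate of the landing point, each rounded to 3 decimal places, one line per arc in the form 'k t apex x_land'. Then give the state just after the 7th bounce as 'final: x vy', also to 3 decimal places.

Arc 1: start y=7.480, vy=19.650 → t=4.356, apex=27.160, x_land=43.736, impact vy=-23.084
  bounce: vy ← 0.57·23.084 = 13.158
Arc 2: start y=0.000, vy=13.158 → t=2.683, apex=8.824, x_land=70.669, impact vy=-13.158
  bounce: vy ← 0.57·13.158 = 7.500
Arc 3: start y=0.000, vy=7.500 → t=1.529, apex=2.867, x_land=86.021, impact vy=-7.500
  bounce: vy ← 0.57·7.500 = 4.275
Arc 4: start y=0.000, vy=4.275 → t=0.872, apex=0.931, x_land=94.771, impact vy=-4.275
  bounce: vy ← 0.57·4.275 = 2.437
Arc 5: start y=0.000, vy=2.437 → t=0.497, apex=0.303, x_land=99.759, impact vy=-2.437
  bounce: vy ← 0.57·2.437 = 1.389
Arc 6: start y=0.000, vy=1.389 → t=0.283, apex=0.098, x_land=102.602, impact vy=-1.389
  bounce: vy ← 0.57·1.389 = 0.792
Arc 7: start y=0.000, vy=0.792 → t=0.161, apex=0.032, x_land=104.223, impact vy=-0.792
  bounce: vy ← 0.57·0.792 = 0.451

1 4.356 27.160 43.736
2 2.683 8.824 70.669
3 1.529 2.867 86.021
4 0.872 0.931 94.771
5 0.497 0.303 99.759
6 0.283 0.098 102.602
7 0.161 0.032 104.223
final: 104.223 0.451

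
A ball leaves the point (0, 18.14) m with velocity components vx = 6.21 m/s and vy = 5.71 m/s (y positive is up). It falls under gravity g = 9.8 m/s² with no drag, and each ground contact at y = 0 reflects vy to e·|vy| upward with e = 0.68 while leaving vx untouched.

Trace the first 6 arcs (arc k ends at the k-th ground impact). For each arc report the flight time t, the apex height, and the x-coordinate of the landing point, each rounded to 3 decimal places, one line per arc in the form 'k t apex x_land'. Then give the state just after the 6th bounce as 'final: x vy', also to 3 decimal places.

1 2.593 19.803 16.103
2 2.734 9.157 33.081
3 1.859 4.234 44.627
4 1.264 1.958 52.478
5 0.860 0.905 57.816
6 0.585 0.419 61.447
final: 61.447 1.948

Arc 1: start y=18.140, vy=5.710 → t=2.593, apex=19.803, x_land=16.103, impact vy=-19.701
  bounce: vy ← 0.68·19.701 = 13.397
Arc 2: start y=0.000, vy=13.397 → t=2.734, apex=9.157, x_land=33.081, impact vy=-13.397
  bounce: vy ← 0.68·13.397 = 9.110
Arc 3: start y=0.000, vy=9.110 → t=1.859, apex=4.234, x_land=44.627, impact vy=-9.110
  bounce: vy ← 0.68·9.110 = 6.195
Arc 4: start y=0.000, vy=6.195 → t=1.264, apex=1.958, x_land=52.478, impact vy=-6.195
  bounce: vy ← 0.68·6.195 = 4.212
Arc 5: start y=0.000, vy=4.212 → t=0.860, apex=0.905, x_land=57.816, impact vy=-4.212
  bounce: vy ← 0.68·4.212 = 2.864
Arc 6: start y=0.000, vy=2.864 → t=0.585, apex=0.419, x_land=61.447, impact vy=-2.864
  bounce: vy ← 0.68·2.864 = 1.948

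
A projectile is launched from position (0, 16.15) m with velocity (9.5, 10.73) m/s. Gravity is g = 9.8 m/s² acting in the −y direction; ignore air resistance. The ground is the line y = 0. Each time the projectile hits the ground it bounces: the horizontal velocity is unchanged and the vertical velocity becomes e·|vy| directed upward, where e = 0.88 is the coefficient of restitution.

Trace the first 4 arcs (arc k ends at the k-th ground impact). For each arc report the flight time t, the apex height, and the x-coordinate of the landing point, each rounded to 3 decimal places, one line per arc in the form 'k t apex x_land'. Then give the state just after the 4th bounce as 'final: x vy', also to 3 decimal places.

1 3.215 22.024 30.542
2 3.731 17.055 65.990
3 3.284 13.208 97.184
4 2.890 10.228 124.635
final: 124.635 12.460

Arc 1: start y=16.150, vy=10.730 → t=3.215, apex=22.024, x_land=30.542, impact vy=-20.777
  bounce: vy ← 0.88·20.777 = 18.284
Arc 2: start y=0.000, vy=18.284 → t=3.731, apex=17.055, x_land=65.990, impact vy=-18.284
  bounce: vy ← 0.88·18.284 = 16.090
Arc 3: start y=0.000, vy=16.090 → t=3.284, apex=13.208, x_land=97.184, impact vy=-16.090
  bounce: vy ← 0.88·16.090 = 14.159
Arc 4: start y=0.000, vy=14.159 → t=2.890, apex=10.228, x_land=124.635, impact vy=-14.159
  bounce: vy ← 0.88·14.159 = 12.460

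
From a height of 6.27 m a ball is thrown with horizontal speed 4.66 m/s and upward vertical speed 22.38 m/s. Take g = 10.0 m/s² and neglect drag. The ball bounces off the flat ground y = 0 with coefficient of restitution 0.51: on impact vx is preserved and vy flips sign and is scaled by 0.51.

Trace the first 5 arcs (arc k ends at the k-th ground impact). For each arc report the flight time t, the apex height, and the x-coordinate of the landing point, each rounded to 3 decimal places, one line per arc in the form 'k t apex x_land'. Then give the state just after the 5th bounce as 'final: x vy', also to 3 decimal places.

Arc 1: start y=6.270, vy=22.380 → t=4.741, apex=31.313, x_land=22.091, impact vy=-25.025
  bounce: vy ← 0.51·25.025 = 12.763
Arc 2: start y=0.000, vy=12.763 → t=2.553, apex=8.145, x_land=33.986, impact vy=-12.763
  bounce: vy ← 0.51·12.763 = 6.509
Arc 3: start y=0.000, vy=6.509 → t=1.302, apex=2.118, x_land=40.052, impact vy=-6.509
  bounce: vy ← 0.51·6.509 = 3.320
Arc 4: start y=0.000, vy=3.320 → t=0.664, apex=0.551, x_land=43.146, impact vy=-3.320
  bounce: vy ← 0.51·3.320 = 1.693
Arc 5: start y=0.000, vy=1.693 → t=0.339, apex=0.143, x_land=44.724, impact vy=-1.693
  bounce: vy ← 0.51·1.693 = 0.863

1 4.741 31.313 22.091
2 2.553 8.145 33.986
3 1.302 2.118 40.052
4 0.664 0.551 43.146
5 0.339 0.143 44.724
final: 44.724 0.863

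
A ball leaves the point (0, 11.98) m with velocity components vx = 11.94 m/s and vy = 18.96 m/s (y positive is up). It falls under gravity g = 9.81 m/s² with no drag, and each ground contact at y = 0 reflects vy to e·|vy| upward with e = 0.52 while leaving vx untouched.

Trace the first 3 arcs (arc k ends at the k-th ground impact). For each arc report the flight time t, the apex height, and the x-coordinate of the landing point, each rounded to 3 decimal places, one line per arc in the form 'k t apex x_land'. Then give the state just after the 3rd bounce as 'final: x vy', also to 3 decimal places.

Arc 1: start y=11.980, vy=18.960 → t=4.418, apex=30.302, x_land=52.754, impact vy=-24.383
  bounce: vy ← 0.52·24.383 = 12.679
Arc 2: start y=0.000, vy=12.679 → t=2.585, apex=8.194, x_land=83.618, impact vy=-12.679
  bounce: vy ← 0.52·12.679 = 6.593
Arc 3: start y=0.000, vy=6.593 → t=1.344, apex=2.216, x_land=99.667, impact vy=-6.593
  bounce: vy ← 0.52·6.593 = 3.428

1 4.418 30.302 52.754
2 2.585 8.194 83.618
3 1.344 2.216 99.667
final: 99.667 3.428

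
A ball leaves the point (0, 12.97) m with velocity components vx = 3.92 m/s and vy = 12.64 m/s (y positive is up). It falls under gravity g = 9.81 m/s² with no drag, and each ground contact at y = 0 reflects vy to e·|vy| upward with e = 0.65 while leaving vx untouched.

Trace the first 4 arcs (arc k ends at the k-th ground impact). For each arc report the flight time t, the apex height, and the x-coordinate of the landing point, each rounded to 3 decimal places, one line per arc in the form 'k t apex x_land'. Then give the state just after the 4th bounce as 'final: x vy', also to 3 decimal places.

Arc 1: start y=12.970, vy=12.640 → t=3.363, apex=21.113, x_land=13.184, impact vy=-20.353
  bounce: vy ← 0.65·20.353 = 13.229
Arc 2: start y=0.000, vy=13.229 → t=2.697, apex=8.920, x_land=23.756, impact vy=-13.229
  bounce: vy ← 0.65·13.229 = 8.599
Arc 3: start y=0.000, vy=8.599 → t=1.753, apex=3.769, x_land=30.629, impact vy=-8.599
  bounce: vy ← 0.65·8.599 = 5.589
Arc 4: start y=0.000, vy=5.589 → t=1.140, apex=1.592, x_land=35.096, impact vy=-5.589
  bounce: vy ← 0.65·5.589 = 3.633

1 3.363 21.113 13.184
2 2.697 8.920 23.756
3 1.753 3.769 30.629
4 1.140 1.592 35.096
final: 35.096 3.633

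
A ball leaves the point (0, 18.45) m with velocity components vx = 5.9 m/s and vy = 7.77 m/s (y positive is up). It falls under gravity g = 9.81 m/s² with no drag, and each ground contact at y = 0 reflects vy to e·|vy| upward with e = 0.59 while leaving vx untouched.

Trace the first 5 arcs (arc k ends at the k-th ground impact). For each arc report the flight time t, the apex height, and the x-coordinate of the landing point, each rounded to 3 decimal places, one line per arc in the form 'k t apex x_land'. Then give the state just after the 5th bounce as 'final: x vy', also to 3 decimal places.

Arc 1: start y=18.450, vy=7.770 → t=2.887, apex=21.527, x_land=17.033, impact vy=-20.551
  bounce: vy ← 0.59·20.551 = 12.125
Arc 2: start y=0.000, vy=12.125 → t=2.472, apex=7.494, x_land=31.618, impact vy=-12.125
  bounce: vy ← 0.59·12.125 = 7.154
Arc 3: start y=0.000, vy=7.154 → t=1.459, apex=2.609, x_land=40.223, impact vy=-7.154
  bounce: vy ← 0.59·7.154 = 4.221
Arc 4: start y=0.000, vy=4.221 → t=0.861, apex=0.908, x_land=45.301, impact vy=-4.221
  bounce: vy ← 0.59·4.221 = 2.490
Arc 5: start y=0.000, vy=2.490 → t=0.508, apex=0.316, x_land=48.296, impact vy=-2.490
  bounce: vy ← 0.59·2.490 = 1.469

1 2.887 21.527 17.033
2 2.472 7.494 31.618
3 1.459 2.609 40.223
4 0.861 0.908 45.301
5 0.508 0.316 48.296
final: 48.296 1.469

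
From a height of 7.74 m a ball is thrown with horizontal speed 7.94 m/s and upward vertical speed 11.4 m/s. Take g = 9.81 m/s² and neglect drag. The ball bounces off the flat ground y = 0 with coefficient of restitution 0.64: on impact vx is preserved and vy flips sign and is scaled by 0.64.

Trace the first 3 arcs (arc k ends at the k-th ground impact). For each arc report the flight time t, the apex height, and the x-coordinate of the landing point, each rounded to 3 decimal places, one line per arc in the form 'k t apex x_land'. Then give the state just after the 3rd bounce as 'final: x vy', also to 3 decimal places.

Arc 1: start y=7.740, vy=11.400 → t=2.873, apex=14.364, x_land=22.814, impact vy=-16.787
  bounce: vy ← 0.64·16.787 = 10.744
Arc 2: start y=0.000, vy=10.744 → t=2.190, apex=5.883, x_land=40.206, impact vy=-10.744
  bounce: vy ← 0.64·10.744 = 6.876
Arc 3: start y=0.000, vy=6.876 → t=1.402, apex=2.410, x_land=51.337, impact vy=-6.876
  bounce: vy ← 0.64·6.876 = 4.401

1 2.873 14.364 22.814
2 2.190 5.883 40.206
3 1.402 2.410 51.337
final: 51.337 4.401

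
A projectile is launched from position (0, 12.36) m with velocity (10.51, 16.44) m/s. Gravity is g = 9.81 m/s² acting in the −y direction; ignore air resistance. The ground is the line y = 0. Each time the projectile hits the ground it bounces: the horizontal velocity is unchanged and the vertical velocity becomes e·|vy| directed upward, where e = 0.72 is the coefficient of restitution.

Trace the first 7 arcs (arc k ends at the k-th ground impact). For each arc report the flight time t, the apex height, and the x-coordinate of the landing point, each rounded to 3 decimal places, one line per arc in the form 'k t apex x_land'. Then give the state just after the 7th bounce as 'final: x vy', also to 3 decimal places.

1 3.984 26.135 41.873
2 3.324 13.549 76.808
3 2.393 7.024 101.962
4 1.723 3.641 120.072
5 1.241 1.888 133.111
6 0.893 0.978 142.500
7 0.643 0.507 149.259
final: 149.259 2.271

Arc 1: start y=12.360, vy=16.440 → t=3.984, apex=26.135, x_land=41.873, impact vy=-22.645
  bounce: vy ← 0.72·22.645 = 16.304
Arc 2: start y=0.000, vy=16.304 → t=3.324, apex=13.549, x_land=76.808, impact vy=-16.304
  bounce: vy ← 0.72·16.304 = 11.739
Arc 3: start y=0.000, vy=11.739 → t=2.393, apex=7.024, x_land=101.962, impact vy=-11.739
  bounce: vy ← 0.72·11.739 = 8.452
Arc 4: start y=0.000, vy=8.452 → t=1.723, apex=3.641, x_land=120.072, impact vy=-8.452
  bounce: vy ← 0.72·8.452 = 6.085
Arc 5: start y=0.000, vy=6.085 → t=1.241, apex=1.888, x_land=133.111, impact vy=-6.085
  bounce: vy ← 0.72·6.085 = 4.382
Arc 6: start y=0.000, vy=4.382 → t=0.893, apex=0.978, x_land=142.500, impact vy=-4.382
  bounce: vy ← 0.72·4.382 = 3.155
Arc 7: start y=0.000, vy=3.155 → t=0.643, apex=0.507, x_land=149.259, impact vy=-3.155
  bounce: vy ← 0.72·3.155 = 2.271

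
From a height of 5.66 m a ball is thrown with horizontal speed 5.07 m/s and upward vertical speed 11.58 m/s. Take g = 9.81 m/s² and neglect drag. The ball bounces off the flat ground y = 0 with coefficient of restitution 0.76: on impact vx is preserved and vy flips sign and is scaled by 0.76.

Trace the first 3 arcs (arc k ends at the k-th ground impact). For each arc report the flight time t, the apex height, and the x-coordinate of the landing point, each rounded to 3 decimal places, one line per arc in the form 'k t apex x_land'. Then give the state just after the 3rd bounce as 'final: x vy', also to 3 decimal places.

1 2.776 12.495 14.077
2 2.426 7.217 26.376
3 1.844 4.168 35.724
final: 35.724 6.873

Arc 1: start y=5.660, vy=11.580 → t=2.776, apex=12.495, x_land=14.077, impact vy=-15.657
  bounce: vy ← 0.76·15.657 = 11.899
Arc 2: start y=0.000, vy=11.899 → t=2.426, apex=7.217, x_land=26.376, impact vy=-11.899
  bounce: vy ← 0.76·11.899 = 9.044
Arc 3: start y=0.000, vy=9.044 → t=1.844, apex=4.168, x_land=35.724, impact vy=-9.044
  bounce: vy ← 0.76·9.044 = 6.873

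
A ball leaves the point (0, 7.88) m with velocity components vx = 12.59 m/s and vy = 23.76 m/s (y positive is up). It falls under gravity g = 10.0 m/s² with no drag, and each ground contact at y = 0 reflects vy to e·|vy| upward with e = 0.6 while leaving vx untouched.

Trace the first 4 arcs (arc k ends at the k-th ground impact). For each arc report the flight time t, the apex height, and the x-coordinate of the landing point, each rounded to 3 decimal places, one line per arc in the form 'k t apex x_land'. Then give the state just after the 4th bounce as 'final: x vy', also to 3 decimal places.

Arc 1: start y=7.880, vy=23.760 → t=5.063, apex=36.107, x_land=63.746, impact vy=-26.873
  bounce: vy ← 0.6·26.873 = 16.124
Arc 2: start y=0.000, vy=16.124 → t=3.225, apex=12.998, x_land=104.346, impact vy=-16.124
  bounce: vy ← 0.6·16.124 = 9.674
Arc 3: start y=0.000, vy=9.674 → t=1.935, apex=4.679, x_land=128.705, impact vy=-9.674
  bounce: vy ← 0.6·9.674 = 5.804
Arc 4: start y=0.000, vy=5.804 → t=1.161, apex=1.685, x_land=143.321, impact vy=-5.804
  bounce: vy ← 0.6·5.804 = 3.483

1 5.063 36.107 63.746
2 3.225 12.998 104.346
3 1.935 4.679 128.705
4 1.161 1.685 143.321
final: 143.321 3.483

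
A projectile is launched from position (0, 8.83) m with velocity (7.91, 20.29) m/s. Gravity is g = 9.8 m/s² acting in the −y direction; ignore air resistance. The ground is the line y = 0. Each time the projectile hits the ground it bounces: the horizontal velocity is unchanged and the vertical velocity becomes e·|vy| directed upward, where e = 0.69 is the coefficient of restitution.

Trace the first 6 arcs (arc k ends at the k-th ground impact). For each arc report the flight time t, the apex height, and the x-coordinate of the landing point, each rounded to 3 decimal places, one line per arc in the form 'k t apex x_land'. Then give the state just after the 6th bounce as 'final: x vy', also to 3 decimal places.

1 4.538 29.834 35.895
2 3.405 14.204 62.830
3 2.350 6.763 81.415
4 1.621 3.220 94.239
5 1.119 1.533 103.087
6 0.772 0.730 109.192
final: 109.192 2.610

Arc 1: start y=8.830, vy=20.290 → t=4.538, apex=29.834, x_land=35.895, impact vy=-24.182
  bounce: vy ← 0.69·24.182 = 16.685
Arc 2: start y=0.000, vy=16.685 → t=3.405, apex=14.204, x_land=62.830, impact vy=-16.685
  bounce: vy ← 0.69·16.685 = 11.513
Arc 3: start y=0.000, vy=11.513 → t=2.350, apex=6.763, x_land=81.415, impact vy=-11.513
  bounce: vy ← 0.69·11.513 = 7.944
Arc 4: start y=0.000, vy=7.944 → t=1.621, apex=3.220, x_land=94.239, impact vy=-7.944
  bounce: vy ← 0.69·7.944 = 5.481
Arc 5: start y=0.000, vy=5.481 → t=1.119, apex=1.533, x_land=103.087, impact vy=-5.481
  bounce: vy ← 0.69·5.481 = 3.782
Arc 6: start y=0.000, vy=3.782 → t=0.772, apex=0.730, x_land=109.192, impact vy=-3.782
  bounce: vy ← 0.69·3.782 = 2.610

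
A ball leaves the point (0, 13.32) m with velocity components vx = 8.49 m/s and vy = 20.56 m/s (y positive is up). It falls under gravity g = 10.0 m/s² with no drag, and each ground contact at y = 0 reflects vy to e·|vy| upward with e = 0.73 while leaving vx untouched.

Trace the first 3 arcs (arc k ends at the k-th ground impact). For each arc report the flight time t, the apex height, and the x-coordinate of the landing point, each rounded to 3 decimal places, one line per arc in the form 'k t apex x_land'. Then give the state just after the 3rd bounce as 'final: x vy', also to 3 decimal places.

1 4.681 34.456 39.743
2 3.833 18.361 72.282
3 2.798 9.785 96.035
final: 96.035 10.212

Arc 1: start y=13.320, vy=20.560 → t=4.681, apex=34.456, x_land=39.743, impact vy=-26.251
  bounce: vy ← 0.73·26.251 = 19.163
Arc 2: start y=0.000, vy=19.163 → t=3.833, apex=18.361, x_land=72.282, impact vy=-19.163
  bounce: vy ← 0.73·19.163 = 13.989
Arc 3: start y=0.000, vy=13.989 → t=2.798, apex=9.785, x_land=96.035, impact vy=-13.989
  bounce: vy ← 0.73·13.989 = 10.212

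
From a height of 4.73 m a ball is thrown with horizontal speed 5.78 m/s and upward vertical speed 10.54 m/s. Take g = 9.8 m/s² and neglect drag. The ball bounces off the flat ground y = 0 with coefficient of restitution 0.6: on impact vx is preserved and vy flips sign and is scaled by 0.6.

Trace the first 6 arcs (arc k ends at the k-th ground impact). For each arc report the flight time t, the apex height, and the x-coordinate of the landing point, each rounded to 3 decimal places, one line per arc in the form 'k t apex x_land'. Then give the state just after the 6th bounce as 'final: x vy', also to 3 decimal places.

Arc 1: start y=4.730, vy=10.540 → t=2.532, apex=10.398, x_land=14.636, impact vy=-14.276
  bounce: vy ← 0.6·14.276 = 8.566
Arc 2: start y=0.000, vy=8.566 → t=1.748, apex=3.743, x_land=24.740, impact vy=-8.566
  bounce: vy ← 0.6·8.566 = 5.139
Arc 3: start y=0.000, vy=5.139 → t=1.049, apex=1.348, x_land=30.802, impact vy=-5.139
  bounce: vy ← 0.6·5.139 = 3.084
Arc 4: start y=0.000, vy=3.084 → t=0.629, apex=0.485, x_land=34.440, impact vy=-3.084
  bounce: vy ← 0.6·3.084 = 1.850
Arc 5: start y=0.000, vy=1.850 → t=0.378, apex=0.175, x_land=36.622, impact vy=-1.850
  bounce: vy ← 0.6·1.850 = 1.110
Arc 6: start y=0.000, vy=1.110 → t=0.227, apex=0.063, x_land=37.932, impact vy=-1.110
  bounce: vy ← 0.6·1.110 = 0.666

1 2.532 10.398 14.636
2 1.748 3.743 24.740
3 1.049 1.348 30.802
4 0.629 0.485 34.440
5 0.378 0.175 36.622
6 0.227 0.063 37.932
final: 37.932 0.666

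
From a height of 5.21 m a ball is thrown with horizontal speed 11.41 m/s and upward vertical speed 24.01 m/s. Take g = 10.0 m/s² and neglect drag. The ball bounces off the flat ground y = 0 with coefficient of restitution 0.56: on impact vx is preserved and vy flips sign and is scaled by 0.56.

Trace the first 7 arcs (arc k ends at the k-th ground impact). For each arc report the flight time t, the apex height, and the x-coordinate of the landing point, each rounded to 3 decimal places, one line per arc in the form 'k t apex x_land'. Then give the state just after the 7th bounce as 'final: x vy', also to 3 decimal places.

Arc 1: start y=5.210, vy=24.010 → t=5.010, apex=34.034, x_land=57.164, impact vy=-26.090
  bounce: vy ← 0.56·26.090 = 14.610
Arc 2: start y=0.000, vy=14.610 → t=2.922, apex=10.673, x_land=90.505, impact vy=-14.610
  bounce: vy ← 0.56·14.610 = 8.182
Arc 3: start y=0.000, vy=8.182 → t=1.636, apex=3.347, x_land=109.175, impact vy=-8.182
  bounce: vy ← 0.56·8.182 = 4.582
Arc 4: start y=0.000, vy=4.582 → t=0.916, apex=1.050, x_land=119.631, impact vy=-4.582
  bounce: vy ← 0.56·4.582 = 2.566
Arc 5: start y=0.000, vy=2.566 → t=0.513, apex=0.329, x_land=125.486, impact vy=-2.566
  bounce: vy ← 0.56·2.566 = 1.437
Arc 6: start y=0.000, vy=1.437 → t=0.287, apex=0.103, x_land=128.765, impact vy=-1.437
  bounce: vy ← 0.56·1.437 = 0.805
Arc 7: start y=0.000, vy=0.805 → t=0.161, apex=0.032, x_land=130.601, impact vy=-0.805
  bounce: vy ← 0.56·0.805 = 0.451

1 5.010 34.034 57.164
2 2.922 10.673 90.505
3 1.636 3.347 109.175
4 0.916 1.050 119.631
5 0.513 0.329 125.486
6 0.287 0.103 128.765
7 0.161 0.032 130.601
final: 130.601 0.451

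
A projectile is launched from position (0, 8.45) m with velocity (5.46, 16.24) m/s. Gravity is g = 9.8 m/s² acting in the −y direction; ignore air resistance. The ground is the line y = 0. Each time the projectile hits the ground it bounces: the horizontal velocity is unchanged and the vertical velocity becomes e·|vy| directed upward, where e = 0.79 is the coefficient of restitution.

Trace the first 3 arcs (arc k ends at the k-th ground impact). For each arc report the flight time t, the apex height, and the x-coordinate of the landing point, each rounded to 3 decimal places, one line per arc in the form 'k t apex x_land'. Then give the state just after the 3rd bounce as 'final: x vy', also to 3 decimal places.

1 3.772 21.906 20.593
2 3.341 13.672 38.833
3 2.639 8.532 53.243
final: 53.243 10.216

Arc 1: start y=8.450, vy=16.240 → t=3.772, apex=21.906, x_land=20.593, impact vy=-20.721
  bounce: vy ← 0.79·20.721 = 16.370
Arc 2: start y=0.000, vy=16.370 → t=3.341, apex=13.672, x_land=38.833, impact vy=-16.370
  bounce: vy ← 0.79·16.370 = 12.932
Arc 3: start y=0.000, vy=12.932 → t=2.639, apex=8.532, x_land=53.243, impact vy=-12.932
  bounce: vy ← 0.79·12.932 = 10.216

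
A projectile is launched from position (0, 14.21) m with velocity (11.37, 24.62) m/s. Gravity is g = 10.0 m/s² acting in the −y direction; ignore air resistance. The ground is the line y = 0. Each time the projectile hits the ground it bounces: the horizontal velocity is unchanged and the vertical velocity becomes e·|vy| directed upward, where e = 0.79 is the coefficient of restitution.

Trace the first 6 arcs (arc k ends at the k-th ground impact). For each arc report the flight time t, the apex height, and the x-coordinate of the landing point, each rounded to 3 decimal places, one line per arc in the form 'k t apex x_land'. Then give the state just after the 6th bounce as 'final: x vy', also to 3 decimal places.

Arc 1: start y=14.210, vy=24.620 → t=5.446, apex=44.517, x_land=61.919, impact vy=-29.839
  bounce: vy ← 0.79·29.839 = 23.573
Arc 2: start y=0.000, vy=23.573 → t=4.715, apex=27.783, x_land=115.523, impact vy=-23.573
  bounce: vy ← 0.79·23.573 = 18.622
Arc 3: start y=0.000, vy=18.622 → t=3.724, apex=17.339, x_land=157.870, impact vy=-18.622
  bounce: vy ← 0.79·18.622 = 14.712
Arc 4: start y=0.000, vy=14.712 → t=2.942, apex=10.822, x_land=191.325, impact vy=-14.712
  bounce: vy ← 0.79·14.712 = 11.622
Arc 5: start y=0.000, vy=11.622 → t=2.324, apex=6.754, x_land=217.754, impact vy=-11.622
  bounce: vy ← 0.79·11.622 = 9.182
Arc 6: start y=0.000, vy=9.182 → t=1.836, apex=4.215, x_land=238.632, impact vy=-9.182
  bounce: vy ← 0.79·9.182 = 7.253

1 5.446 44.517 61.919
2 4.715 27.783 115.523
3 3.724 17.339 157.870
4 2.942 10.822 191.325
5 2.324 6.754 217.754
6 1.836 4.215 238.632
final: 238.632 7.253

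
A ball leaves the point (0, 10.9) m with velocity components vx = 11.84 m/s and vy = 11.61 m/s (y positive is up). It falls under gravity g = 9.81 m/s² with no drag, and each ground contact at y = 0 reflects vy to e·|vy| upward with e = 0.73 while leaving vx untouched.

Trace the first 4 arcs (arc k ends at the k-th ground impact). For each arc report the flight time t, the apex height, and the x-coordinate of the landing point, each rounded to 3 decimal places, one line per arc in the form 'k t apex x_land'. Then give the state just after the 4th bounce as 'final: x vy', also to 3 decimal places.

Arc 1: start y=10.900, vy=11.610 → t=3.087, apex=17.770, x_land=36.549, impact vy=-18.672
  bounce: vy ← 0.73·18.672 = 13.631
Arc 2: start y=0.000, vy=13.631 → t=2.779, apex=9.470, x_land=69.451, impact vy=-13.631
  bounce: vy ← 0.73·13.631 = 9.950
Arc 3: start y=0.000, vy=9.950 → t=2.029, apex=5.046, x_land=93.470, impact vy=-9.950
  bounce: vy ← 0.73·9.950 = 7.264
Arc 4: start y=0.000, vy=7.264 → t=1.481, apex=2.689, x_land=111.004, impact vy=-7.264
  bounce: vy ← 0.73·7.264 = 5.303

1 3.087 17.770 36.549
2 2.779 9.470 69.451
3 2.029 5.046 93.470
4 1.481 2.689 111.004
final: 111.004 5.303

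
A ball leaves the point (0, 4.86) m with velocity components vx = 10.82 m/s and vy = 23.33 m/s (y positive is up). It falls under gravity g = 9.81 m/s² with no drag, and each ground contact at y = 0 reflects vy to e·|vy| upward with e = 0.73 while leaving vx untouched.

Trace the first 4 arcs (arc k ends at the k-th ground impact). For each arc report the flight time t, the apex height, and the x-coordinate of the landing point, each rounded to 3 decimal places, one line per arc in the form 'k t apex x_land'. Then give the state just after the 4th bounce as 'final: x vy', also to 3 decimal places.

Arc 1: start y=4.860, vy=23.330 → t=4.956, apex=32.602, x_land=53.627, impact vy=-25.291
  bounce: vy ← 0.73·25.291 = 18.463
Arc 2: start y=0.000, vy=18.463 → t=3.764, apex=17.373, x_land=94.354, impact vy=-18.463
  bounce: vy ← 0.73·18.463 = 13.478
Arc 3: start y=0.000, vy=13.478 → t=2.748, apex=9.258, x_land=124.084, impact vy=-13.478
  bounce: vy ← 0.73·13.478 = 9.839
Arc 4: start y=0.000, vy=9.839 → t=2.006, apex=4.934, x_land=145.788, impact vy=-9.839
  bounce: vy ← 0.73·9.839 = 7.182

1 4.956 32.602 53.627
2 3.764 17.373 94.354
3 2.748 9.258 124.084
4 2.006 4.934 145.788
final: 145.788 7.182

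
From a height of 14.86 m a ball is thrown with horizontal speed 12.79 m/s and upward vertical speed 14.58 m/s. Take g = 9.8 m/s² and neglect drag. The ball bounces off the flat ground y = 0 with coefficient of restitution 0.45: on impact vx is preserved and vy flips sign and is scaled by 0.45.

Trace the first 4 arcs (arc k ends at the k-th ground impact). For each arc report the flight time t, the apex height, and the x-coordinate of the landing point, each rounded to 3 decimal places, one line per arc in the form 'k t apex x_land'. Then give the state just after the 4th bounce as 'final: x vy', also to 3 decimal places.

1 3.778 25.706 48.323
2 2.061 5.205 74.688
3 0.928 1.054 86.552
4 0.417 0.213 91.891
final: 91.891 0.920

Arc 1: start y=14.860, vy=14.580 → t=3.778, apex=25.706, x_land=48.323, impact vy=-22.446
  bounce: vy ← 0.45·22.446 = 10.101
Arc 2: start y=0.000, vy=10.101 → t=2.061, apex=5.205, x_land=74.688, impact vy=-10.101
  bounce: vy ← 0.45·10.101 = 4.545
Arc 3: start y=0.000, vy=4.545 → t=0.928, apex=1.054, x_land=86.552, impact vy=-4.545
  bounce: vy ← 0.45·4.545 = 2.045
Arc 4: start y=0.000, vy=2.045 → t=0.417, apex=0.213, x_land=91.891, impact vy=-2.045
  bounce: vy ← 0.45·2.045 = 0.920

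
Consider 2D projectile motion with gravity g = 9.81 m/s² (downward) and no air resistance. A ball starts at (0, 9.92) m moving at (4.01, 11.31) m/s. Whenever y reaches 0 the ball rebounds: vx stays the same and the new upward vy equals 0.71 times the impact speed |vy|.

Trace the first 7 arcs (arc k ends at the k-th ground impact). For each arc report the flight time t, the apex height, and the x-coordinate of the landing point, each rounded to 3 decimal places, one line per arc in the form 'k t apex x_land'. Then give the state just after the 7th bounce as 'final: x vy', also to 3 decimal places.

1 2.984 16.440 11.964
2 2.600 8.287 22.389
3 1.846 4.178 29.791
4 1.310 2.106 35.046
5 0.930 1.062 38.777
6 0.661 0.535 41.426
7 0.469 0.270 43.307
final: 43.307 1.633

Arc 1: start y=9.920, vy=11.310 → t=2.984, apex=16.440, x_land=11.964, impact vy=-17.960
  bounce: vy ← 0.71·17.960 = 12.751
Arc 2: start y=0.000, vy=12.751 → t=2.600, apex=8.287, x_land=22.389, impact vy=-12.751
  bounce: vy ← 0.71·12.751 = 9.053
Arc 3: start y=0.000, vy=9.053 → t=1.846, apex=4.178, x_land=29.791, impact vy=-9.053
  bounce: vy ← 0.71·9.053 = 6.428
Arc 4: start y=0.000, vy=6.428 → t=1.310, apex=2.106, x_land=35.046, impact vy=-6.428
  bounce: vy ← 0.71·6.428 = 4.564
Arc 5: start y=0.000, vy=4.564 → t=0.930, apex=1.062, x_land=38.777, impact vy=-4.564
  bounce: vy ← 0.71·4.564 = 3.240
Arc 6: start y=0.000, vy=3.240 → t=0.661, apex=0.535, x_land=41.426, impact vy=-3.240
  bounce: vy ← 0.71·3.240 = 2.301
Arc 7: start y=0.000, vy=2.301 → t=0.469, apex=0.270, x_land=43.307, impact vy=-2.301
  bounce: vy ← 0.71·2.301 = 1.633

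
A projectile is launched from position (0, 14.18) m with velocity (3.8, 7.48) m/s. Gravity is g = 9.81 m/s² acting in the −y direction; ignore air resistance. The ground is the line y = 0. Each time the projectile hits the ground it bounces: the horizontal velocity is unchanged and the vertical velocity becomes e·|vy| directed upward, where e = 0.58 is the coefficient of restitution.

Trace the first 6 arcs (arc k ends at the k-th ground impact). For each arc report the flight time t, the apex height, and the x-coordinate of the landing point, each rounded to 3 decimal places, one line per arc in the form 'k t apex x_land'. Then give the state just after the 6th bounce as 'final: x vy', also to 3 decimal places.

1 2.626 17.032 9.978
2 2.162 5.729 18.192
3 1.254 1.927 22.956
4 0.727 0.648 25.720
5 0.422 0.218 27.322
6 0.245 0.073 28.252
final: 28.252 0.696

Arc 1: start y=14.180, vy=7.480 → t=2.626, apex=17.032, x_land=9.978, impact vy=-18.280
  bounce: vy ← 0.58·18.280 = 10.602
Arc 2: start y=0.000, vy=10.602 → t=2.162, apex=5.729, x_land=18.192, impact vy=-10.602
  bounce: vy ← 0.58·10.602 = 6.149
Arc 3: start y=0.000, vy=6.149 → t=1.254, apex=1.927, x_land=22.956, impact vy=-6.149
  bounce: vy ← 0.58·6.149 = 3.567
Arc 4: start y=0.000, vy=3.567 → t=0.727, apex=0.648, x_land=25.720, impact vy=-3.567
  bounce: vy ← 0.58·3.567 = 2.069
Arc 5: start y=0.000, vy=2.069 → t=0.422, apex=0.218, x_land=27.322, impact vy=-2.069
  bounce: vy ← 0.58·2.069 = 1.200
Arc 6: start y=0.000, vy=1.200 → t=0.245, apex=0.073, x_land=28.252, impact vy=-1.200
  bounce: vy ← 0.58·1.200 = 0.696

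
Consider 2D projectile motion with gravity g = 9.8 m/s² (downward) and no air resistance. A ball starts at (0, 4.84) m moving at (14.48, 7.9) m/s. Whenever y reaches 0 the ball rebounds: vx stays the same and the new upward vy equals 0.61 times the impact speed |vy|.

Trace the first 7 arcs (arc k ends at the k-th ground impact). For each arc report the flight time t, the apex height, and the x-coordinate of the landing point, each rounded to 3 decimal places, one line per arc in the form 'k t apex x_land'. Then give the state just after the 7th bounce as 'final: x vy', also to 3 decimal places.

Arc 1: start y=4.840, vy=7.900 → t=2.086, apex=8.024, x_land=30.202, impact vy=-12.541
  bounce: vy ← 0.61·12.541 = 7.650
Arc 2: start y=0.000, vy=7.650 → t=1.561, apex=2.986, x_land=52.809, impact vy=-7.650
  bounce: vy ← 0.61·7.650 = 4.666
Arc 3: start y=0.000, vy=4.666 → t=0.952, apex=1.111, x_land=66.599, impact vy=-4.666
  bounce: vy ← 0.61·4.666 = 2.847
Arc 4: start y=0.000, vy=2.847 → t=0.581, apex=0.413, x_land=75.011, impact vy=-2.847
  bounce: vy ← 0.61·2.847 = 1.736
Arc 5: start y=0.000, vy=1.736 → t=0.354, apex=0.154, x_land=80.142, impact vy=-1.736
  bounce: vy ← 0.61·1.736 = 1.059
Arc 6: start y=0.000, vy=1.059 → t=0.216, apex=0.057, x_land=83.272, impact vy=-1.059
  bounce: vy ← 0.61·1.059 = 0.646
Arc 7: start y=0.000, vy=0.646 → t=0.132, apex=0.021, x_land=85.181, impact vy=-0.646
  bounce: vy ← 0.61·0.646 = 0.394

1 2.086 8.024 30.202
2 1.561 2.986 52.809
3 0.952 1.111 66.599
4 0.581 0.413 75.011
5 0.354 0.154 80.142
6 0.216 0.057 83.272
7 0.132 0.021 85.181
final: 85.181 0.394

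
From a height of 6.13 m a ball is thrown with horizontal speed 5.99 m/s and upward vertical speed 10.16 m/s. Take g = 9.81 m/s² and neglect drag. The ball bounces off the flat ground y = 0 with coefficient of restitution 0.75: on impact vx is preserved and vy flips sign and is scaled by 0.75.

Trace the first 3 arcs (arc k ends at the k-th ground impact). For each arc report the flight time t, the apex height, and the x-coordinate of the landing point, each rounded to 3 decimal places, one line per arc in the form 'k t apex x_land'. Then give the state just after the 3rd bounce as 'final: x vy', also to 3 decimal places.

1 2.560 11.391 15.332
2 2.286 6.408 29.025
3 1.714 3.604 39.294
final: 39.294 6.307

Arc 1: start y=6.130, vy=10.160 → t=2.560, apex=11.391, x_land=15.332, impact vy=-14.950
  bounce: vy ← 0.75·14.950 = 11.212
Arc 2: start y=0.000, vy=11.212 → t=2.286, apex=6.408, x_land=29.025, impact vy=-11.212
  bounce: vy ← 0.75·11.212 = 8.409
Arc 3: start y=0.000, vy=8.409 → t=1.714, apex=3.604, x_land=39.294, impact vy=-8.409
  bounce: vy ← 0.75·8.409 = 6.307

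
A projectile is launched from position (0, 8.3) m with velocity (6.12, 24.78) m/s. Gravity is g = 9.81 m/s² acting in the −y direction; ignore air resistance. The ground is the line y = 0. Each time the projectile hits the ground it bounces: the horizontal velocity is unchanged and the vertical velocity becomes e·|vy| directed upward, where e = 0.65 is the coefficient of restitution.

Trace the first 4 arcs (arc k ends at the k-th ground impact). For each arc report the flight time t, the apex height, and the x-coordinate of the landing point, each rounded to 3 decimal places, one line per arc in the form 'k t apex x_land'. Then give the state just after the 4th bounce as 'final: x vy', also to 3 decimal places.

1 5.367 39.597 32.848
2 3.694 16.730 55.453
3 2.401 7.068 70.146
4 1.561 2.986 79.697
final: 79.697 4.975

Arc 1: start y=8.300, vy=24.780 → t=5.367, apex=39.597, x_land=32.848, impact vy=-27.873
  bounce: vy ← 0.65·27.873 = 18.117
Arc 2: start y=0.000, vy=18.117 → t=3.694, apex=16.730, x_land=55.453, impact vy=-18.117
  bounce: vy ← 0.65·18.117 = 11.776
Arc 3: start y=0.000, vy=11.776 → t=2.401, apex=7.068, x_land=70.146, impact vy=-11.776
  bounce: vy ← 0.65·11.776 = 7.655
Arc 4: start y=0.000, vy=7.655 → t=1.561, apex=2.986, x_land=79.697, impact vy=-7.655
  bounce: vy ← 0.65·7.655 = 4.975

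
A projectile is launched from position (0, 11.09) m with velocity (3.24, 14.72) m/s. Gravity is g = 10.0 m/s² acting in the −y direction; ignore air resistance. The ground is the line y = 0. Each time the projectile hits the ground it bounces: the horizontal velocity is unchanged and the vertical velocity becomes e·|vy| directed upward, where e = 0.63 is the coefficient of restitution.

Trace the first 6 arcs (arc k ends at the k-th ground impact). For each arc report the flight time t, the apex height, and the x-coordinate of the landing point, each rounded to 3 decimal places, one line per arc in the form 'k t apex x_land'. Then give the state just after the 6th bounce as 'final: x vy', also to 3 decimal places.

1 3.566 21.924 11.554
2 2.638 8.702 20.102
3 1.662 3.454 25.488
4 1.047 1.371 28.881
5 0.660 0.544 31.018
6 0.416 0.216 32.365
final: 32.365 1.309

Arc 1: start y=11.090, vy=14.720 → t=3.566, apex=21.924, x_land=11.554, impact vy=-20.940
  bounce: vy ← 0.63·20.940 = 13.192
Arc 2: start y=0.000, vy=13.192 → t=2.638, apex=8.702, x_land=20.102, impact vy=-13.192
  bounce: vy ← 0.63·13.192 = 8.311
Arc 3: start y=0.000, vy=8.311 → t=1.662, apex=3.454, x_land=25.488, impact vy=-8.311
  bounce: vy ← 0.63·8.311 = 5.236
Arc 4: start y=0.000, vy=5.236 → t=1.047, apex=1.371, x_land=28.881, impact vy=-5.236
  bounce: vy ← 0.63·5.236 = 3.299
Arc 5: start y=0.000, vy=3.299 → t=0.660, apex=0.544, x_land=31.018, impact vy=-3.299
  bounce: vy ← 0.63·3.299 = 2.078
Arc 6: start y=0.000, vy=2.078 → t=0.416, apex=0.216, x_land=32.365, impact vy=-2.078
  bounce: vy ← 0.63·2.078 = 1.309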